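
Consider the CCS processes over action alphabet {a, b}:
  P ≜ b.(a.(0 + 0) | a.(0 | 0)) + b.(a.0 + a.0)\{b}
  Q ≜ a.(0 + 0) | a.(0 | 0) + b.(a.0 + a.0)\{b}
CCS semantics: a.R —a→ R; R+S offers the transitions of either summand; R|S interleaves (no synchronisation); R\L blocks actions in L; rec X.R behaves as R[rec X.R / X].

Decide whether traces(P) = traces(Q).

traces(P) ≠ traces(Q) — witness ⟨baa⟩

P's transition system — 7 states:
  s0 = b.(a.(0 + 0) | a.(0 | 0)) + b.(a.0 + a.0)\{b} ⊢ --b--▸ s1, --b--▸ s2
  s1 = (a.0 + a.0)\{b} ⊢ --a--▸ s3
  s2 = a.(0 + 0) | a.(0 | 0) ⊢ --a--▸ s4, --a--▸ s5
  s3 = 0\{b} ⊢ ∅
  s4 = (0 + 0) | a.(0 | 0) ⊢ --a--▸ s6
  s5 = a.(0 + 0) | (0 | 0) ⊢ --a--▸ s6
  s6 = (0 + 0) | (0 | 0) ⊢ ∅
Q's transition system — 6 states:
  t0 = a.(0 + 0) | a.(0 | 0) + b.(a.0 + a.0)\{b} ⊢ --a--▸ t1, --a--▸ t2, --b--▸ t3
  t1 = (0 + 0) | a.(0 | 0) ⊢ --a--▸ t4
  t2 = a.(0 + 0) | (0 | 0) ⊢ --a--▸ t4
  t3 = (a.0 + a.0)\{b} ⊢ --a--▸ t5
  t4 = (0 + 0) | (0 | 0) ⊢ ∅
  t5 = 0\{b} ⊢ ∅
Run σ = ⟨baa⟩ on P: start {s0}
  step 1 (b): {s1, s2}
  step 2 (a): {s3, s4, s5}
  step 3 (a): {s6}
  — P admits the full trace.
Run σ = ⟨baa⟩ on Q: start {t0}
  step 1 (b): {t3}
  step 2 (a): {t5}
  step 3 (a): ∅  — Q cannot continue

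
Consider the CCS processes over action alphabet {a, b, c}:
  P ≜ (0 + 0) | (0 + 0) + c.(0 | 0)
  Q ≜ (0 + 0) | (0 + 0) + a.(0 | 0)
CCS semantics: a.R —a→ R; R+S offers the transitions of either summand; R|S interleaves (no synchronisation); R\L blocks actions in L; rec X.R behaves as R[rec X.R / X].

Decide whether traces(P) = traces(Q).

P's transition system — 2 states:
  u0 = (0 + 0) | (0 + 0) + c.(0 | 0) has moves ··c··> u1
  u1 = 0 | 0 has moves ∅
Q's transition system — 2 states:
  v0 = (0 + 0) | (0 + 0) + a.(0 | 0) has moves ··a··> v1
  v1 = 0 | 0 has moves ∅
Run σ = ⟨c⟩ on P: start {u0}
  after c @ step 1: {u1}
  — P admits the full trace.
Run σ = ⟨c⟩ on Q: start {v0}
  after c @ step 1: ∅ (Q stuck)

trace-distinct — witness ⟨c⟩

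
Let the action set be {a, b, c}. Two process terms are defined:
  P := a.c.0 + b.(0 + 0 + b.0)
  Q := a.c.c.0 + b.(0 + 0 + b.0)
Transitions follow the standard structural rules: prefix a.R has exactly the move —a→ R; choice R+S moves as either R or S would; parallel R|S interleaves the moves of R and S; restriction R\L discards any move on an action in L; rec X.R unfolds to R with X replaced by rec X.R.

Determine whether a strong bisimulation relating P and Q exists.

P's transition system — 4 states:
  s0 = a.c.0 + b.(0 + 0 + b.0) has moves ··a··> s1, ··b··> s2
  s1 = c.0 has moves ··c··> s3
  s2 = 0 + 0 + b.0 has moves ··b··> s3
  s3 = 0 has moves (no moves)
Q's transition system — 5 states:
  t0 = a.c.c.0 + b.(0 + 0 + b.0) has moves ··a··> t1, ··b··> t2
  t1 = c.c.0 has moves ··c··> t3
  t2 = 0 + 0 + b.0 has moves ··b··> t4
  t3 = c.0 has moves ··c··> t4
  t4 = 0 has moves (no moves)
Partition-refinement fixed point:
  B0 = {s0}
  B1 = {s1, t3}
  B2 = {s3, t4}
  B3 = {s2, t2}
  B4 = {t0}
  B5 = {t1}
s0 ∈ B0, t0 ∈ B4 → different blocks

NO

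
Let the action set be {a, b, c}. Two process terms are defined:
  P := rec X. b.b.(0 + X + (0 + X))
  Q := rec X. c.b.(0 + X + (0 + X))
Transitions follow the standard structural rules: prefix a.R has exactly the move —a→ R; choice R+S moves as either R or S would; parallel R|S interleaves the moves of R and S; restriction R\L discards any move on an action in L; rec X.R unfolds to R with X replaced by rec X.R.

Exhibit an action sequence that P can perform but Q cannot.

LTS(P): 3 reachable states
  u0 = rec X. b.b.(0 + X + (0 + X)) :: --b--▸ u1
  u1 = b.(0 + (rec X. b.b.(0 + X + (0 + X))) + (0 + (rec X. b.b.(0 + X + (0 + X))))) :: --b--▸ u2
  u2 = 0 + (rec X. b.b.(0 + X + (0 + X))) + (0 + (rec X. b.b.(0 + X + (0 + X)))) :: --b--▸ u1
LTS(Q): 3 reachable states
  v0 = rec X. c.b.(0 + X + (0 + X)) :: --c--▸ v1
  v1 = b.(0 + (rec X. c.b.(0 + X + (0 + X))) + (0 + (rec X. c.b.(0 + X + (0 + X))))) :: --b--▸ v2
  v2 = 0 + (rec X. c.b.(0 + X + (0 + X))) + (0 + (rec X. c.b.(0 + X + (0 + X)))) :: --c--▸ v1
Run σ = ⟨b⟩ on P: start {u0}
  step 1 (b): {u1}
  P completes σ.
Run σ = ⟨b⟩ on Q: start {v0}
  step 1 (b): no successor for Q

b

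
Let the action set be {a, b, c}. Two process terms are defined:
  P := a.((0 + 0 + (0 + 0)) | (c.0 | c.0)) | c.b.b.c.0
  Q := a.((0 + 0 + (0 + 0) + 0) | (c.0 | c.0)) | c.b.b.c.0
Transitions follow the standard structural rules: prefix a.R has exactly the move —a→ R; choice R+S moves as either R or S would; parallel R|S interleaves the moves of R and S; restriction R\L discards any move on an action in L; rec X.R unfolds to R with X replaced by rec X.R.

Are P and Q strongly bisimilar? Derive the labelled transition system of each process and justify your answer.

bisimilar

LTS(P): 25 reachable states
  u0 = a.((0 + 0 + (0 + 0)) | (c.0 | c.0)) | c.b.b.c.0 → =a=> u1, =c=> u2
  u1 = (0 + 0 + (0 + 0)) | (c.0 | c.0) | c.b.b.c.0 → =c=> u3, =c=> u4, =c=> u5
  u2 = a.((0 + 0 + (0 + 0)) | (c.0 | c.0)) | b.b.c.0 → =a=> u5, =b=> u6
  u3 = (0 + 0 + (0 + 0)) | (0 | c.0) | c.b.b.c.0 → =c=> u7, =c=> u8
  u4 = (0 + 0 + (0 + 0)) | (c.0 | 0) | c.b.b.c.0 → =c=> u7, =c=> u9
  u5 = (0 + 0 + (0 + 0)) | (c.0 | c.0) | b.b.c.0 → =b=> u10, =c=> u8, =c=> u9
  u6 = a.((0 + 0 + (0 + 0)) | (c.0 | c.0)) | b.c.0 → =a=> u10, =b=> u11
  u7 = (0 + 0 + (0 + 0)) | (0 | 0) | c.b.b.c.0 → =c=> u12
  u8 = (0 + 0 + (0 + 0)) | (0 | c.0) | b.b.c.0 → =b=> u13, =c=> u12
  u9 = (0 + 0 + (0 + 0)) | (c.0 | 0) | b.b.c.0 → =b=> u14, =c=> u12
  u10 = (0 + 0 + (0 + 0)) | (c.0 | c.0) | b.c.0 → =b=> u15, =c=> u13, =c=> u14
  u11 = a.((0 + 0 + (0 + 0)) | (c.0 | c.0)) | c.0 → =a=> u15, =c=> u16
  u12 = (0 + 0 + (0 + 0)) | (0 | 0) | b.b.c.0 → =b=> u17
  u13 = (0 + 0 + (0 + 0)) | (0 | c.0) | b.c.0 → =b=> u18, =c=> u17
  u14 = (0 + 0 + (0 + 0)) | (c.0 | 0) | b.c.0 → =b=> u19, =c=> u17
  u15 = (0 + 0 + (0 + 0)) | (c.0 | c.0) | c.0 → =c=> u18, =c=> u19, =c=> u20
  u16 = a.((0 + 0 + (0 + 0)) | (c.0 | c.0)) | 0 → =a=> u20
  u17 = (0 + 0 + (0 + 0)) | (0 | 0) | b.c.0 → =b=> u21
  u18 = (0 + 0 + (0 + 0)) | (0 | c.0) | c.0 → =c=> u21, =c=> u22
  u19 = (0 + 0 + (0 + 0)) | (c.0 | 0) | c.0 → =c=> u21, =c=> u23
  u20 = (0 + 0 + (0 + 0)) | (c.0 | c.0) | 0 → =c=> u22, =c=> u23
  u21 = (0 + 0 + (0 + 0)) | (0 | 0) | c.0 → =c=> u24
  u22 = (0 + 0 + (0 + 0)) | (0 | c.0) | 0 → =c=> u24
  u23 = (0 + 0 + (0 + 0)) | (c.0 | 0) | 0 → =c=> u24
  u24 = (0 + 0 + (0 + 0)) | (0 | 0) | 0 → stopped
LTS(Q): 25 reachable states
  v0 = a.((0 + 0 + (0 + 0) + 0) | (c.0 | c.0)) | c.b.b.c.0 → =a=> v1, =c=> v2
  v1 = (0 + 0 + (0 + 0) + 0) | (c.0 | c.0) | c.b.b.c.0 → =c=> v3, =c=> v4, =c=> v5
  v2 = a.((0 + 0 + (0 + 0) + 0) | (c.0 | c.0)) | b.b.c.0 → =a=> v5, =b=> v6
  v3 = (0 + 0 + (0 + 0) + 0) | (0 | c.0) | c.b.b.c.0 → =c=> v7, =c=> v8
  v4 = (0 + 0 + (0 + 0) + 0) | (c.0 | 0) | c.b.b.c.0 → =c=> v7, =c=> v9
  v5 = (0 + 0 + (0 + 0) + 0) | (c.0 | c.0) | b.b.c.0 → =b=> v10, =c=> v8, =c=> v9
  v6 = a.((0 + 0 + (0 + 0) + 0) | (c.0 | c.0)) | b.c.0 → =a=> v10, =b=> v11
  v7 = (0 + 0 + (0 + 0) + 0) | (0 | 0) | c.b.b.c.0 → =c=> v12
  v8 = (0 + 0 + (0 + 0) + 0) | (0 | c.0) | b.b.c.0 → =b=> v13, =c=> v12
  v9 = (0 + 0 + (0 + 0) + 0) | (c.0 | 0) | b.b.c.0 → =b=> v14, =c=> v12
  v10 = (0 + 0 + (0 + 0) + 0) | (c.0 | c.0) | b.c.0 → =b=> v15, =c=> v13, =c=> v14
  v11 = a.((0 + 0 + (0 + 0) + 0) | (c.0 | c.0)) | c.0 → =a=> v15, =c=> v16
  v12 = (0 + 0 + (0 + 0) + 0) | (0 | 0) | b.b.c.0 → =b=> v17
  v13 = (0 + 0 + (0 + 0) + 0) | (0 | c.0) | b.c.0 → =b=> v18, =c=> v17
  v14 = (0 + 0 + (0 + 0) + 0) | (c.0 | 0) | b.c.0 → =b=> v19, =c=> v17
  v15 = (0 + 0 + (0 + 0) + 0) | (c.0 | c.0) | c.0 → =c=> v18, =c=> v19, =c=> v20
  v16 = a.((0 + 0 + (0 + 0) + 0) | (c.0 | c.0)) | 0 → =a=> v20
  v17 = (0 + 0 + (0 + 0) + 0) | (0 | 0) | b.c.0 → =b=> v21
  v18 = (0 + 0 + (0 + 0) + 0) | (0 | c.0) | c.0 → =c=> v21, =c=> v22
  v19 = (0 + 0 + (0 + 0) + 0) | (c.0 | 0) | c.0 → =c=> v21, =c=> v23
  v20 = (0 + 0 + (0 + 0) + 0) | (c.0 | c.0) | 0 → =c=> v22, =c=> v23
  v21 = (0 + 0 + (0 + 0) + 0) | (0 | 0) | c.0 → =c=> v24
  v22 = (0 + 0 + (0 + 0) + 0) | (0 | c.0) | 0 → =c=> v24
  v23 = (0 + 0 + (0 + 0) + 0) | (c.0 | 0) | 0 → =c=> v24
  v24 = (0 + 0 + (0 + 0) + 0) | (0 | 0) | 0 → stopped
Bisimilarity quotient blocks:
  B0 = {u0, v0}
  B1 = {u2, v2}
  B2 = {u5, v5}
  B3 = {u8, u9, v8, v9}
  B4 = {u13, u14, v13, v14}
  B5 = {u17, v17}
  B6 = {u21, u22, u23, v21, v22, v23}
  B7 = {u24, v24}
  B8 = {u18, u19, u20, v18, v19, v20}
  B9 = {u12, v12}
  B10 = {u10, v10}
  B11 = {u15, v15}
  B12 = {u6, v6}
  B13 = {u11, v11}
  B14 = {u16, v16}
  B15 = {u1, v1}
  B16 = {u3, u4, v3, v4}
  B17 = {u7, v7}
u0 ∈ B0, v0 ∈ B0 → same block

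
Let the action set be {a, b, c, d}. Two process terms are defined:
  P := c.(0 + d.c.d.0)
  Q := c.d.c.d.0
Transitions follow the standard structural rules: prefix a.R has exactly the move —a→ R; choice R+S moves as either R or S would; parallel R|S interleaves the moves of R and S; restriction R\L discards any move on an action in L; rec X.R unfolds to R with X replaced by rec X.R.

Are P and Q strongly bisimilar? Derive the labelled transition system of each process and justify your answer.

YES

P's transition system — 5 states:
  s0 = c.(0 + d.c.d.0) → —c→ s1
  s1 = 0 + d.c.d.0 → —d→ s2
  s2 = c.d.0 → —c→ s3
  s3 = d.0 → —d→ s4
  s4 = 0 → (no moves)
Q's transition system — 5 states:
  t0 = c.d.c.d.0 → —c→ t1
  t1 = d.c.d.0 → —d→ t2
  t2 = c.d.0 → —c→ t3
  t3 = d.0 → —d→ t4
  t4 = 0 → (no moves)
Partition-refinement fixed point:
  B0 = {s0, t0}
  B1 = {s1, t1}
  B2 = {s2, t2}
  B3 = {s3, t3}
  B4 = {s4, t4}
s0 ∈ B0, t0 ∈ B0 → same block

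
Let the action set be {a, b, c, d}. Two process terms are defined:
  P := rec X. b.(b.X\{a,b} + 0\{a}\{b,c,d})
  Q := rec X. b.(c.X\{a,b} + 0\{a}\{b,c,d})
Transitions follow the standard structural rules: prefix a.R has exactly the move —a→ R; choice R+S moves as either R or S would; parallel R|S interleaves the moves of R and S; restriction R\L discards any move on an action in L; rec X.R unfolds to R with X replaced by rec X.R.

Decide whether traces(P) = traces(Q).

Reachable graph of P (3 states):
  s0 = rec X. b.(b.X\{a,b} + 0\{a}\{b,c,d}) → -b-> s1
  s1 = b.(rec X. b.(b.X\{a,b} + 0\{a}\{b,c,d}))\{a,b} + 0\{a}\{b,c,d} → -b-> s2
  s2 = (rec X. b.(b.X\{a,b} + 0\{a}\{b,c,d}))\{a,b} → (no moves)
Reachable graph of Q (3 states):
  t0 = rec X. b.(c.X\{a,b} + 0\{a}\{b,c,d}) → -b-> t1
  t1 = c.(rec X. b.(c.X\{a,b} + 0\{a}\{b,c,d}))\{a,b} + 0\{a}\{b,c,d} → -c-> t2
  t2 = (rec X. b.(c.X\{a,b} + 0\{a}\{b,c,d}))\{a,b} → (no moves)
Trace ⟨bb⟩ through P, begin at {s0}:
  [1] b ⇒ {s1}
  [2] b ⇒ {s2}
  P completes σ.
Trace ⟨bb⟩ through Q, begin at {t0}:
  [1] b ⇒ {t1}
  [2] b ⇒ no successor for Q

NO — witness ⟨bb⟩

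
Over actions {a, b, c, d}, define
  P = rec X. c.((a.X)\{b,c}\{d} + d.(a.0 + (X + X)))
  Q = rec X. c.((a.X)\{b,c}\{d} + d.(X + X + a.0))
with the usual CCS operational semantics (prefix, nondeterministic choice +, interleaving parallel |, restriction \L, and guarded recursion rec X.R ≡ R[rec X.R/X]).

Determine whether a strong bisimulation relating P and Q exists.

P's transition system — 5 states:
  p0 = rec X. c.((a.X)\{b,c}\{d} + d.(a.0 + (X + X))) → =c=> p1
  p1 = (a.(rec X. c.((a.X)\{b,c}\{d} + d.(a.0 + (X + X)))))\{b,c}\{d} + d.(a.0 + ((rec X. c.((a.X)\{b,c}\{d} + d.(a.0 + (X + X)))) + (rec X. c.((a.X)\{b,c}\{d} + d.(a.0 + (X + X)))))) → =a=> p2, =d=> p3
  p2 = (rec X. c.((a.X)\{b,c}\{d} + d.(a.0 + (X + X))))\{b,c}\{d} → (no moves)
  p3 = a.0 + ((rec X. c.((a.X)\{b,c}\{d} + d.(a.0 + (X + X)))) + (rec X. c.((a.X)\{b,c}\{d} + d.(a.0 + (X + X))))) → =a=> p4, =c=> p1
  p4 = 0 → (no moves)
Q's transition system — 5 states:
  q0 = rec X. c.((a.X)\{b,c}\{d} + d.(X + X + a.0)) → =c=> q1
  q1 = (a.(rec X. c.((a.X)\{b,c}\{d} + d.(X + X + a.0))))\{b,c}\{d} + d.((rec X. c.((a.X)\{b,c}\{d} + d.(X + X + a.0))) + (rec X. c.((a.X)\{b,c}\{d} + d.(X + X + a.0))) + a.0) → =a=> q2, =d=> q3
  q2 = (rec X. c.((a.X)\{b,c}\{d} + d.(X + X + a.0)))\{b,c}\{d} → (no moves)
  q3 = (rec X. c.((a.X)\{b,c}\{d} + d.(X + X + a.0))) + (rec X. c.((a.X)\{b,c}\{d} + d.(X + X + a.0))) + a.0 → =a=> q4, =c=> q1
  q4 = 0 → (no moves)
Bisimilarity quotient blocks:
  B0 = {p0, q0}
  B1 = {p1, q1}
  B2 = {p2, p4, q2, q4}
  B3 = {p3, q3}
p0 ∈ B0, q0 ∈ B0 → same block

P ~ Q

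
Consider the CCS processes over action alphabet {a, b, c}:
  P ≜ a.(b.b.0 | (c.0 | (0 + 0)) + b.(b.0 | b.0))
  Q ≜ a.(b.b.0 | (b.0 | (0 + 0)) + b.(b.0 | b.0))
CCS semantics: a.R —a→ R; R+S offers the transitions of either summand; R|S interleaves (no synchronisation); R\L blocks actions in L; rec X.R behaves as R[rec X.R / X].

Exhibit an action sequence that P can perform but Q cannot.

Reachable graph of P (11 states):
  m0 = a.(b.b.0 | (c.0 | (0 + 0)) + b.(b.0 | b.0)) has moves ··a··> m1
  m1 = b.b.0 | (c.0 | (0 + 0)) + b.(b.0 | b.0) has moves ··b··> m2, ··b··> m3, ··c··> m4
  m2 = b.0 | (c.0 | (0 + 0)) has moves ··b··> m5, ··c··> m6
  m3 = b.0 | b.0 has moves ··b··> m7, ··b··> m8
  m4 = b.b.0 | (0 | (0 + 0)) has moves ··b··> m6
  m5 = 0 | (c.0 | (0 + 0)) has moves ··c··> m9
  m6 = b.0 | (0 | (0 + 0)) has moves ··b··> m9
  m7 = 0 | b.0 has moves ··b··> m10
  m8 = b.0 | 0 has moves ··b··> m10
  m9 = 0 | (0 | (0 + 0)) has moves ∅
  m10 = 0 | 0 has moves ∅
Reachable graph of Q (11 states):
  n0 = a.(b.b.0 | (b.0 | (0 + 0)) + b.(b.0 | b.0)) has moves ··a··> n1
  n1 = b.b.0 | (b.0 | (0 + 0)) + b.(b.0 | b.0) has moves ··b··> n2, ··b··> n3, ··b··> n4
  n2 = b.0 | (b.0 | (0 + 0)) has moves ··b··> n5, ··b··> n6
  n3 = b.0 | b.0 has moves ··b··> n7, ··b··> n8
  n4 = b.b.0 | (0 | (0 + 0)) has moves ··b··> n6
  n5 = 0 | (b.0 | (0 + 0)) has moves ··b··> n9
  n6 = b.0 | (0 | (0 + 0)) has moves ··b··> n9
  n7 = 0 | b.0 has moves ··b··> n10
  n8 = b.0 | 0 has moves ··b··> n10
  n9 = 0 | (0 | (0 + 0)) has moves ∅
  n10 = 0 | 0 has moves ∅
Run σ = ⟨ac⟩ on P: start {m0}
  [1] a ⇒ {m1}
  [2] c ⇒ {m4}
  P completes σ.
Run σ = ⟨ac⟩ on Q: start {n0}
  [1] a ⇒ {n1}
  [2] c ⇒ ∅  — Q cannot continue

ac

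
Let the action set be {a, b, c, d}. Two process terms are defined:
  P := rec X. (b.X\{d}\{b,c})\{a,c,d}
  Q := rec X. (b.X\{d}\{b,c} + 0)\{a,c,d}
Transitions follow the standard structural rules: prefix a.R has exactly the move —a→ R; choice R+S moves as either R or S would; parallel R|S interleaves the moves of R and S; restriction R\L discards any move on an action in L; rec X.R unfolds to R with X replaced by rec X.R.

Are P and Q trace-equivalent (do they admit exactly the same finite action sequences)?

LTS(P): 2 reachable states
  s0 = rec X. (b.X\{d}\{b,c})\{a,c,d} has moves ··b··> s1
  s1 = (rec X. (b.X\{d}\{b,c})\{a,c,d})\{d}\{b,c}\{a,c,d} has moves ∅
LTS(Q): 2 reachable states
  t0 = rec X. (b.X\{d}\{b,c} + 0)\{a,c,d} has moves ··b··> t1
  t1 = (rec X. (b.X\{d}\{b,c} + 0)\{a,c,d})\{d}\{b,c}\{a,c,d} has moves ∅
Coarsest stable partition (strong bisimilarity classes):
  B0 = {s0, t0}
  B1 = {s1, t1}
s0 ∈ B0, t0 ∈ B0 → same block
Bisimilar ⇒ trace-equivalent.

traces(P) = traces(Q)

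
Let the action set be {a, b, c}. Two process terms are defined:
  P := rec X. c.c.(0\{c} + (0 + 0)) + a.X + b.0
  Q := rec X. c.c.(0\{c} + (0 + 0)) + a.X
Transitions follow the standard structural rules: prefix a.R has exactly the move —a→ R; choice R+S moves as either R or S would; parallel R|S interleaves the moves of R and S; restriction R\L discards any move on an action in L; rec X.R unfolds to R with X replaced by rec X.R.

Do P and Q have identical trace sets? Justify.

Reachable graph of P (4 states):
  s0 = rec X. c.c.(0\{c} + (0 + 0)) + a.X + b.0 | —a→ s0, —b→ s1, —c→ s2
  s1 = 0 | (no moves)
  s2 = c.(0\{c} + (0 + 0)) | —c→ s3
  s3 = 0\{c} + (0 + 0) | (no moves)
Reachable graph of Q (3 states):
  t0 = rec X. c.c.(0\{c} + (0 + 0)) + a.X | —a→ t0, —c→ t1
  t1 = c.(0\{c} + (0 + 0)) | —c→ t2
  t2 = 0\{c} + (0 + 0) | (no moves)
Run σ = ⟨b⟩ on P: start {s0}
  after b @ step 1: {s1}
  — P admits the full trace.
Run σ = ⟨b⟩ on Q: start {t0}
  after b @ step 1: ∅ (Q stuck)

trace-distinct — witness ⟨b⟩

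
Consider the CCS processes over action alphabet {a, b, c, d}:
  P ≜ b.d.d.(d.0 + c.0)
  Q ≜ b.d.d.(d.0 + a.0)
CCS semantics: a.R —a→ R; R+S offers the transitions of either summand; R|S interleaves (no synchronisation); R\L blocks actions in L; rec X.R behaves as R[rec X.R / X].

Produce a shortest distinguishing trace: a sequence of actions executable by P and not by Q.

Reachable graph of P (5 states):
  u0 = b.d.d.(d.0 + c.0) has moves -b-> u1
  u1 = d.d.(d.0 + c.0) has moves -d-> u2
  u2 = d.(d.0 + c.0) has moves -d-> u3
  u3 = d.0 + c.0 has moves -c-> u4, -d-> u4
  u4 = 0 has moves ·
Reachable graph of Q (5 states):
  v0 = b.d.d.(d.0 + a.0) has moves -b-> v1
  v1 = d.d.(d.0 + a.0) has moves -d-> v2
  v2 = d.(d.0 + a.0) has moves -d-> v3
  v3 = d.0 + a.0 has moves -a-> v4, -d-> v4
  v4 = 0 has moves ·
Trace ⟨bddc⟩ through P, begin at {u0}:
  [1] b ⇒ {u1}
  [2] d ⇒ {u2}
  [3] d ⇒ {u3}
  [4] c ⇒ {u4}
  ✓ P
Trace ⟨bddc⟩ through Q, begin at {v0}:
  [1] b ⇒ {v1}
  [2] d ⇒ {v2}
  [3] d ⇒ {v3}
  [4] c ⇒ ∅  — Q cannot continue

bddc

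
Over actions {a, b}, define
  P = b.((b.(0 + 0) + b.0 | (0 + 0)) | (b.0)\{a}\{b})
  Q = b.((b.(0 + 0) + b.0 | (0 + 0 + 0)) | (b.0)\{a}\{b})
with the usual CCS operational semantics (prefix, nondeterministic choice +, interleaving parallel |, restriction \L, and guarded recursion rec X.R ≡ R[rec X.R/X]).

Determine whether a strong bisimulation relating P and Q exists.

LTS(P): 4 reachable states
  s0 = b.((b.(0 + 0) + b.0 | (0 + 0)) | (b.0)\{a}\{b}) | --b--▸ s1
  s1 = (b.(0 + 0) + b.0 | (0 + 0)) | (b.0)\{a}\{b} | --b--▸ s2, --b--▸ s3
  s2 = (0 + 0) | (b.0)\{a}\{b} | (no moves)
  s3 = 0 | (0 + 0) | (b.0)\{a}\{b} | (no moves)
LTS(Q): 4 reachable states
  t0 = b.((b.(0 + 0) + b.0 | (0 + 0 + 0)) | (b.0)\{a}\{b}) | --b--▸ t1
  t1 = (b.(0 + 0) + b.0 | (0 + 0 + 0)) | (b.0)\{a}\{b} | --b--▸ t2, --b--▸ t3
  t2 = (0 + 0) | (b.0)\{a}\{b} | (no moves)
  t3 = 0 | (0 + 0 + 0) | (b.0)\{a}\{b} | (no moves)
Bisimilarity quotient blocks:
  B0 = {s0, t0}
  B1 = {s1, t1}
  B2 = {s2, s3, t2, t3}
s0 ∈ B0, t0 ∈ B0 → same block

YES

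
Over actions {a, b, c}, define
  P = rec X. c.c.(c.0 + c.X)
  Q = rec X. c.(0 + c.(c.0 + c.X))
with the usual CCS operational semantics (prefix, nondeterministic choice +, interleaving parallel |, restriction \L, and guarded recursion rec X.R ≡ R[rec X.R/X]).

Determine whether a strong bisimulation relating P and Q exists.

P's transition system — 4 states:
  u0 = rec X. c.c.(c.0 + c.X) ⊢ ··c··> u1
  u1 = c.(c.0 + c.(rec X. c.c.(c.0 + c.X))) ⊢ ··c··> u2
  u2 = c.0 + c.(rec X. c.c.(c.0 + c.X)) ⊢ ··c··> u0, ··c··> u3
  u3 = 0 ⊢ ·
Q's transition system — 4 states:
  v0 = rec X. c.(0 + c.(c.0 + c.X)) ⊢ ··c··> v1
  v1 = 0 + c.(c.0 + c.(rec X. c.(0 + c.(c.0 + c.X)))) ⊢ ··c··> v2
  v2 = c.0 + c.(rec X. c.(0 + c.(c.0 + c.X))) ⊢ ··c··> v0, ··c··> v3
  v3 = 0 ⊢ ·
Bisimilarity quotient blocks:
  B0 = {u0, v0}
  B1 = {u1, v1}
  B2 = {u2, v2}
  B3 = {u3, v3}
u0 ∈ B0, v0 ∈ B0 → same block

bisimilar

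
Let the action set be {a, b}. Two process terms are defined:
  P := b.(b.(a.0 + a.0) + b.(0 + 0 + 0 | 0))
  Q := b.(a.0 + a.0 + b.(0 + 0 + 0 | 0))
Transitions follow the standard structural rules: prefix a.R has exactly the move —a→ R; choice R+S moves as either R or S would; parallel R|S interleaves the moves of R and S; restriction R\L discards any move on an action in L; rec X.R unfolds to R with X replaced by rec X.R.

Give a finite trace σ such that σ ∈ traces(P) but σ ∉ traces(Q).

LTS(P): 5 reachable states
  u0 = b.(b.(a.0 + a.0) + b.(0 + 0 + 0 | 0)) ⊢ --b--▸ u1
  u1 = b.(a.0 + a.0) + b.(0 + 0 + 0 | 0) ⊢ --b--▸ u2, --b--▸ u3
  u2 = 0 + 0 + 0 | 0 ⊢ ∅
  u3 = a.0 + a.0 ⊢ --a--▸ u4
  u4 = 0 ⊢ ∅
LTS(Q): 4 reachable states
  v0 = b.(a.0 + a.0 + b.(0 + 0 + 0 | 0)) ⊢ --b--▸ v1
  v1 = a.0 + a.0 + b.(0 + 0 + 0 | 0) ⊢ --a--▸ v2, --b--▸ v3
  v2 = 0 ⊢ ∅
  v3 = 0 + 0 + 0 | 0 ⊢ ∅
Trace ⟨bba⟩ through P, begin at {u0}:
  [1] b ⇒ {u1}
  [2] b ⇒ {u2, u3}
  [3] a ⇒ {u4}
  — P admits the full trace.
Trace ⟨bba⟩ through Q, begin at {v0}:
  [1] b ⇒ {v1}
  [2] b ⇒ {v3}
  [3] a ⇒ ∅ (Q stuck)

bba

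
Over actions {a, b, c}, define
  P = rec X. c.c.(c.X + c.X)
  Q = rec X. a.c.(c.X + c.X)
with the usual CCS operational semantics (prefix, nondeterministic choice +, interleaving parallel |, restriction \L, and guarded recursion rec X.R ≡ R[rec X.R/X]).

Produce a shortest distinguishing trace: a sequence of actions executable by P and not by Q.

Reachable graph of P (3 states):
  p0 = rec X. c.c.(c.X + c.X) :: =c=> p1
  p1 = c.(c.(rec X. c.c.(c.X + c.X)) + c.(rec X. c.c.(c.X + c.X))) :: =c=> p2
  p2 = c.(rec X. c.c.(c.X + c.X)) + c.(rec X. c.c.(c.X + c.X)) :: =c=> p0
Reachable graph of Q (3 states):
  q0 = rec X. a.c.(c.X + c.X) :: =a=> q1
  q1 = c.(c.(rec X. a.c.(c.X + c.X)) + c.(rec X. a.c.(c.X + c.X))) :: =c=> q2
  q2 = c.(rec X. a.c.(c.X + c.X)) + c.(rec X. a.c.(c.X + c.X)) :: =c=> q0
Run σ = ⟨c⟩ on P: start {p0}
  step 1 (c): {p1}
  ✓ P
Run σ = ⟨c⟩ on Q: start {q0}
  step 1 (c): no successor for Q

c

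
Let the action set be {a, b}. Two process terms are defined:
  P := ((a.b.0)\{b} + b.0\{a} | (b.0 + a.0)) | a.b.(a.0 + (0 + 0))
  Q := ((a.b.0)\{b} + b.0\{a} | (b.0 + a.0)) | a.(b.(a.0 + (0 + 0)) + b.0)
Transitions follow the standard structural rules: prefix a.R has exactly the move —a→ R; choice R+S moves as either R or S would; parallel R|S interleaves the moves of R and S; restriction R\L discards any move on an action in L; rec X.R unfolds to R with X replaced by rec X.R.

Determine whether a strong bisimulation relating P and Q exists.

not bisimilar

Reachable graph of P (20 states):
  s0 = ((a.b.0)\{b} + b.0\{a} | (b.0 + a.0)) | a.b.(a.0 + (0 + 0)) → -a-> s1, -a-> s2, -a-> s3, -b-> s3, -b-> s4
  s1 = ((a.b.0)\{b} + b.0\{a} | (b.0 + a.0)) | b.(a.0 + (0 + 0)) → -a-> s5, -a-> s6, -b-> s6, -b-> s7, -b-> s8
  s2 = (b.0)\{b} | a.b.(a.0 + (0 + 0)) → -a-> s5
  s3 = b.0\{a} | 0 | a.b.(a.0 + (0 + 0)) → -a-> s6, -b-> s9
  s4 = 0\{a} | (b.0 + a.0) | a.b.(a.0 + (0 + 0)) → -a-> s8, -a-> s9, -b-> s9
  s5 = (b.0)\{b} | b.(a.0 + (0 + 0)) → -b-> s10
  s6 = b.0\{a} | 0 | b.(a.0 + (0 + 0)) → -b-> s11, -b-> s12
  s7 = ((a.b.0)\{b} + b.0\{a} | (b.0 + a.0)) | (a.0 + (0 + 0)) → -a-> s10, -a-> s12, -a-> s13, -b-> s12, -b-> s14
  s8 = 0\{a} | (b.0 + a.0) | b.(a.0 + (0 + 0)) → -a-> s11, -b-> s11, -b-> s14
  s9 = 0\{a} | 0 | a.b.(a.0 + (0 + 0)) → -a-> s11
  s10 = (b.0)\{b} | (a.0 + (0 + 0)) → -a-> s15
  s11 = 0\{a} | 0 | b.(a.0 + (0 + 0)) → -b-> s16
  s12 = b.0\{a} | 0 | (a.0 + (0 + 0)) → -a-> s17, -b-> s16
  s13 = ((a.b.0)\{b} + b.0\{a} | (b.0 + a.0)) | 0 → -a-> s15, -a-> s17, -b-> s17, -b-> s18
  s14 = 0\{a} | (b.0 + a.0) | (a.0 + (0 + 0)) → -a-> s16, -a-> s18, -b-> s16
  s15 = (b.0)\{b} | 0 → (no moves)
  s16 = 0\{a} | 0 | (a.0 + (0 + 0)) → -a-> s19
  s17 = b.0\{a} | 0 | 0 → -b-> s19
  s18 = 0\{a} | (b.0 + a.0) | 0 → -a-> s19, -b-> s19
  s19 = 0\{a} | 0 | 0 → (no moves)
Reachable graph of Q (20 states):
  t0 = ((a.b.0)\{b} + b.0\{a} | (b.0 + a.0)) | a.(b.(a.0 + (0 + 0)) + b.0) → -a-> t1, -a-> t2, -a-> t3, -b-> t3, -b-> t4
  t1 = ((a.b.0)\{b} + b.0\{a} | (b.0 + a.0)) | (b.(a.0 + (0 + 0)) + b.0) → -a-> t5, -a-> t6, -b-> t6, -b-> t7, -b-> t8, -b-> t9
  t2 = (b.0)\{b} | a.(b.(a.0 + (0 + 0)) + b.0) → -a-> t5
  t3 = b.0\{a} | 0 | a.(b.(a.0 + (0 + 0)) + b.0) → -a-> t6, -b-> t10
  t4 = 0\{a} | (b.0 + a.0) | a.(b.(a.0 + (0 + 0)) + b.0) → -a-> t10, -a-> t9, -b-> t10
  t5 = (b.0)\{b} | (b.(a.0 + (0 + 0)) + b.0) → -b-> t11, -b-> t12
  t6 = b.0\{a} | 0 | (b.(a.0 + (0 + 0)) + b.0) → -b-> t13, -b-> t14, -b-> t15
  t7 = ((a.b.0)\{b} + b.0\{a} | (b.0 + a.0)) | (a.0 + (0 + 0)) → -a-> t11, -a-> t14, -a-> t8, -b-> t14, -b-> t16
  t8 = ((a.b.0)\{b} + b.0\{a} | (b.0 + a.0)) | 0 → -a-> t12, -a-> t15, -b-> t15, -b-> t17
  t9 = 0\{a} | (b.0 + a.0) | (b.(a.0 + (0 + 0)) + b.0) → -a-> t13, -b-> t13, -b-> t16, -b-> t17
  t10 = 0\{a} | 0 | a.(b.(a.0 + (0 + 0)) + b.0) → -a-> t13
  t11 = (b.0)\{b} | (a.0 + (0 + 0)) → -a-> t12
  t12 = (b.0)\{b} | 0 → (no moves)
  t13 = 0\{a} | 0 | (b.(a.0 + (0 + 0)) + b.0) → -b-> t18, -b-> t19
  t14 = b.0\{a} | 0 | (a.0 + (0 + 0)) → -a-> t15, -b-> t18
  t15 = b.0\{a} | 0 | 0 → -b-> t19
  t16 = 0\{a} | (b.0 + a.0) | (a.0 + (0 + 0)) → -a-> t17, -a-> t18, -b-> t18
  t17 = 0\{a} | (b.0 + a.0) | 0 → -a-> t19, -b-> t19
  t18 = 0\{a} | 0 | (a.0 + (0 + 0)) → -a-> t19
  t19 = 0\{a} | 0 | 0 → (no moves)
Coarsest stable partition (strong bisimilarity classes):
  B0 = {s0}
  B1 = {s3}
  B2 = {s6}
  B3 = {s12, t14}
  B4 = {s10, s16, t11, t18}
  B5 = {s15, s19, t12, t19}
  B6 = {s17, t15}
  B7 = {s11, s5}
  B8 = {s2, s9}
  B9 = {s1}
  B10 = {s7, t7}
  B11 = {s14, t16}
  B12 = {s18, t17}
  B13 = {s13, t8}
  B14 = {s8}
  B15 = {s4}
  B16 = {t0}
  B17 = {t4}
  B18 = {t10, t2}
  B19 = {t13, t5}
  B20 = {t9}
  B21 = {t3}
  B22 = {t6}
  B23 = {t1}
s0 ∈ B0, t0 ∈ B16 → different blocks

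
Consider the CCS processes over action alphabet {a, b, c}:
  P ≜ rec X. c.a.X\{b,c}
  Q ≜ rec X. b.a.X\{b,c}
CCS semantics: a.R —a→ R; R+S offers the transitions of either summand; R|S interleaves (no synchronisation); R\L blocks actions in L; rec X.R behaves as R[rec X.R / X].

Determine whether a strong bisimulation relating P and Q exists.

NO

LTS(P): 3 reachable states
  u0 = rec X. c.a.X\{b,c} | -c-> u1
  u1 = a.(rec X. c.a.X\{b,c})\{b,c} | -a-> u2
  u2 = (rec X. c.a.X\{b,c})\{b,c} | ∅
LTS(Q): 3 reachable states
  v0 = rec X. b.a.X\{b,c} | -b-> v1
  v1 = a.(rec X. b.a.X\{b,c})\{b,c} | -a-> v2
  v2 = (rec X. b.a.X\{b,c})\{b,c} | ∅
Bisimilarity quotient blocks:
  B0 = {u0}
  B1 = {u1, v1}
  B2 = {u2, v2}
  B3 = {v0}
u0 ∈ B0, v0 ∈ B3 → different blocks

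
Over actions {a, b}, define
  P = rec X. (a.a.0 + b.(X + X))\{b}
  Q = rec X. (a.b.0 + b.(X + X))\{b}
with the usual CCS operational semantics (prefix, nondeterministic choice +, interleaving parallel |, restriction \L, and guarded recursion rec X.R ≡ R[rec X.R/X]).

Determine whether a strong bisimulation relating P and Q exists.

not bisimilar

Reachable graph of P (3 states):
  s0 = rec X. (a.a.0 + b.(X + X))\{b} → ··a··> s1
  s1 = (a.0)\{b} → ··a··> s2
  s2 = 0\{b} → (no moves)
Reachable graph of Q (2 states):
  t0 = rec X. (a.b.0 + b.(X + X))\{b} → ··a··> t1
  t1 = (b.0)\{b} → (no moves)
Partition-refinement fixed point:
  B0 = {s0}
  B1 = {s1, t0}
  B2 = {s2, t1}
s0 ∈ B0, t0 ∈ B1 → different blocks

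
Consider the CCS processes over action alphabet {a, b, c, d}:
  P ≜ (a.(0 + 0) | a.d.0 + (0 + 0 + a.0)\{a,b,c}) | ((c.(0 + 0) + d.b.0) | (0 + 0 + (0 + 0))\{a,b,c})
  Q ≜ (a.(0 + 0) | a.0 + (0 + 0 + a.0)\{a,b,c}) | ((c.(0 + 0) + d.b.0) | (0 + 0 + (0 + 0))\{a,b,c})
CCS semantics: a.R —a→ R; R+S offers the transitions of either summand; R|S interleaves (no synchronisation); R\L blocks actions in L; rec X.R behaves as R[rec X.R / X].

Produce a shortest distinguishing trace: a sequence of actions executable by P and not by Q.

Reachable graph of P (24 states):
  s0 = (a.(0 + 0) | a.d.0 + (0 + 0 + a.0)\{a,b,c}) | ((c.(0 + 0) + d.b.0) | (0 + 0 + (0 + 0))\{a,b,c}) :: —a→ s1, —a→ s2, —c→ s3, —d→ s4
  s1 = (0 + 0) | a.d.0 | ((c.(0 + 0) + d.b.0) | (0 + 0 + (0 + 0))\{a,b,c}) :: —a→ s5, —c→ s6, —d→ s7
  s2 = a.(0 + 0) | d.0 | ((c.(0 + 0) + d.b.0) | (0 + 0 + (0 + 0))\{a,b,c}) :: —a→ s5, —c→ s8, —d→ s10, —d→ s9
  s3 = (a.(0 + 0) | a.d.0 + (0 + 0 + a.0)\{a,b,c}) | ((0 + 0) | (0 + 0 + (0 + 0))\{a,b,c}) :: —a→ s6, —a→ s8
  s4 = (a.(0 + 0) | a.d.0 + (0 + 0 + a.0)\{a,b,c}) | (b.0 | (0 + 0 + (0 + 0))\{a,b,c}) :: —a→ s10, —a→ s7, —b→ s11
  s5 = (0 + 0) | d.0 | ((c.(0 + 0) + d.b.0) | (0 + 0 + (0 + 0))\{a,b,c}) :: —c→ s12, —d→ s13, —d→ s14
  s6 = (0 + 0) | a.d.0 | ((0 + 0) | (0 + 0 + (0 + 0))\{a,b,c}) :: —a→ s12
  s7 = (0 + 0) | a.d.0 | (b.0 | (0 + 0 + (0 + 0))\{a,b,c}) :: —a→ s14, —b→ s15
  s8 = a.(0 + 0) | d.0 | ((0 + 0) | (0 + 0 + (0 + 0))\{a,b,c}) :: —a→ s12, —d→ s16
  s9 = a.(0 + 0) | 0 | ((c.(0 + 0) + d.b.0) | (0 + 0 + (0 + 0))\{a,b,c}) :: —a→ s13, —c→ s16, —d→ s17
  s10 = a.(0 + 0) | d.0 | (b.0 | (0 + 0 + (0 + 0))\{a,b,c}) :: —a→ s14, —b→ s18, —d→ s17
  s11 = (a.(0 + 0) | a.d.0 + (0 + 0 + a.0)\{a,b,c}) | (0 | (0 + 0 + (0 + 0))\{a,b,c}) :: —a→ s15, —a→ s18
  s12 = (0 + 0) | d.0 | ((0 + 0) | (0 + 0 + (0 + 0))\{a,b,c}) :: —d→ s19
  s13 = (0 + 0) | 0 | ((c.(0 + 0) + d.b.0) | (0 + 0 + (0 + 0))\{a,b,c}) :: —c→ s19, —d→ s20
  s14 = (0 + 0) | d.0 | (b.0 | (0 + 0 + (0 + 0))\{a,b,c}) :: —b→ s21, —d→ s20
  s15 = (0 + 0) | a.d.0 | (0 | (0 + 0 + (0 + 0))\{a,b,c}) :: —a→ s21
  s16 = a.(0 + 0) | 0 | ((0 + 0) | (0 + 0 + (0 + 0))\{a,b,c}) :: —a→ s19
  s17 = a.(0 + 0) | 0 | (b.0 | (0 + 0 + (0 + 0))\{a,b,c}) :: —a→ s20, —b→ s22
  s18 = a.(0 + 0) | d.0 | (0 | (0 + 0 + (0 + 0))\{a,b,c}) :: —a→ s21, —d→ s22
  s19 = (0 + 0) | 0 | ((0 + 0) | (0 + 0 + (0 + 0))\{a,b,c}) :: ∅
  s20 = (0 + 0) | 0 | (b.0 | (0 + 0 + (0 + 0))\{a,b,c}) :: —b→ s23
  s21 = (0 + 0) | d.0 | (0 | (0 + 0 + (0 + 0))\{a,b,c}) :: —d→ s23
  s22 = a.(0 + 0) | 0 | (0 | (0 + 0 + (0 + 0))\{a,b,c}) :: —a→ s23
  s23 = (0 + 0) | 0 | (0 | (0 + 0 + (0 + 0))\{a,b,c}) :: ∅
Reachable graph of Q (16 states):
  t0 = (a.(0 + 0) | a.0 + (0 + 0 + a.0)\{a,b,c}) | ((c.(0 + 0) + d.b.0) | (0 + 0 + (0 + 0))\{a,b,c}) :: —a→ t1, —a→ t2, —c→ t3, —d→ t4
  t1 = (0 + 0) | a.0 | ((c.(0 + 0) + d.b.0) | (0 + 0 + (0 + 0))\{a,b,c}) :: —a→ t5, —c→ t6, —d→ t7
  t2 = a.(0 + 0) | 0 | ((c.(0 + 0) + d.b.0) | (0 + 0 + (0 + 0))\{a,b,c}) :: —a→ t5, —c→ t8, —d→ t9
  t3 = (a.(0 + 0) | a.0 + (0 + 0 + a.0)\{a,b,c}) | ((0 + 0) | (0 + 0 + (0 + 0))\{a,b,c}) :: —a→ t6, —a→ t8
  t4 = (a.(0 + 0) | a.0 + (0 + 0 + a.0)\{a,b,c}) | (b.0 | (0 + 0 + (0 + 0))\{a,b,c}) :: —a→ t7, —a→ t9, —b→ t10
  t5 = (0 + 0) | 0 | ((c.(0 + 0) + d.b.0) | (0 + 0 + (0 + 0))\{a,b,c}) :: —c→ t11, —d→ t12
  t6 = (0 + 0) | a.0 | ((0 + 0) | (0 + 0 + (0 + 0))\{a,b,c}) :: —a→ t11
  t7 = (0 + 0) | a.0 | (b.0 | (0 + 0 + (0 + 0))\{a,b,c}) :: —a→ t12, —b→ t13
  t8 = a.(0 + 0) | 0 | ((0 + 0) | (0 + 0 + (0 + 0))\{a,b,c}) :: —a→ t11
  t9 = a.(0 + 0) | 0 | (b.0 | (0 + 0 + (0 + 0))\{a,b,c}) :: —a→ t12, —b→ t14
  t10 = (a.(0 + 0) | a.0 + (0 + 0 + a.0)\{a,b,c}) | (0 | (0 + 0 + (0 + 0))\{a,b,c}) :: —a→ t13, —a→ t14
  t11 = (0 + 0) | 0 | ((0 + 0) | (0 + 0 + (0 + 0))\{a,b,c}) :: ∅
  t12 = (0 + 0) | 0 | (b.0 | (0 + 0 + (0 + 0))\{a,b,c}) :: —b→ t15
  t13 = (0 + 0) | a.0 | (0 | (0 + 0 + (0 + 0))\{a,b,c}) :: —a→ t15
  t14 = a.(0 + 0) | 0 | (0 | (0 + 0 + (0 + 0))\{a,b,c}) :: —a→ t15
  t15 = (0 + 0) | 0 | (0 | (0 + 0 + (0 + 0))\{a,b,c}) :: ∅
Trace ⟨acd⟩ through P, begin at {s0}:
  step 1 (a): {s1, s2}
  step 2 (c): {s6, s8}
  step 3 (d): {s16}
  ✓ P
Trace ⟨acd⟩ through Q, begin at {t0}:
  step 1 (a): {t1, t2}
  step 2 (c): {t6, t8}
  step 3 (d): ∅ (Q stuck)

acd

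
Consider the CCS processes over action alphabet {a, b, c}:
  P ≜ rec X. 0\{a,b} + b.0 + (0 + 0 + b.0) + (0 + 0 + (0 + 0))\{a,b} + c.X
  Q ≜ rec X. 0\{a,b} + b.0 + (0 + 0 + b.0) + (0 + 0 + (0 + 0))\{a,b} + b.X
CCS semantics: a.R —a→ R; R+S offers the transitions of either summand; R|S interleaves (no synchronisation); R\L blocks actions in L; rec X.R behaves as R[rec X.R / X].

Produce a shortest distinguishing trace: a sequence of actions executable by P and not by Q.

c

LTS(P): 2 reachable states
  u0 = rec X. 0\{a,b} + b.0 + (0 + 0 + b.0) + (0 + 0 + (0 + 0))\{a,b} + c.X has moves --b--▸ u1, --c--▸ u0
  u1 = 0 has moves deadlocked
LTS(Q): 2 reachable states
  v0 = rec X. 0\{a,b} + b.0 + (0 + 0 + b.0) + (0 + 0 + (0 + 0))\{a,b} + b.X has moves --b--▸ v0, --b--▸ v1
  v1 = 0 has moves deadlocked
Trace ⟨c⟩ through P, begin at {u0}:
  after c @ step 1: {u0}
  — P admits the full trace.
Trace ⟨c⟩ through Q, begin at {v0}:
  after c @ step 1: ∅ (Q stuck)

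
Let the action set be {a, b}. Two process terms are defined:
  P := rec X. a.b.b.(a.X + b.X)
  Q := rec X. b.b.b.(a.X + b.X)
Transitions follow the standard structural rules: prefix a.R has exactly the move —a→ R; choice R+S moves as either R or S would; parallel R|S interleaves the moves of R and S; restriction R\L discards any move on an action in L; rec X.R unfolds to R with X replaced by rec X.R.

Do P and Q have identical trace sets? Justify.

Reachable graph of P (4 states):
  s0 = rec X. a.b.b.(a.X + b.X) ⊢ -a-> s1
  s1 = b.b.(a.(rec X. a.b.b.(a.X + b.X)) + b.(rec X. a.b.b.(a.X + b.X))) ⊢ -b-> s2
  s2 = b.(a.(rec X. a.b.b.(a.X + b.X)) + b.(rec X. a.b.b.(a.X + b.X))) ⊢ -b-> s3
  s3 = a.(rec X. a.b.b.(a.X + b.X)) + b.(rec X. a.b.b.(a.X + b.X)) ⊢ -a-> s0, -b-> s0
Reachable graph of Q (4 states):
  t0 = rec X. b.b.b.(a.X + b.X) ⊢ -b-> t1
  t1 = b.b.(a.(rec X. b.b.b.(a.X + b.X)) + b.(rec X. b.b.b.(a.X + b.X))) ⊢ -b-> t2
  t2 = b.(a.(rec X. b.b.b.(a.X + b.X)) + b.(rec X. b.b.b.(a.X + b.X))) ⊢ -b-> t3
  t3 = a.(rec X. b.b.b.(a.X + b.X)) + b.(rec X. b.b.b.(a.X + b.X)) ⊢ -a-> t0, -b-> t0
Trace ⟨a⟩ through P, begin at {s0}:
  after a @ step 1: {s1}
  ✓ P
Trace ⟨a⟩ through Q, begin at {t0}:
  after a @ step 1: no successor for Q

traces(P) ≠ traces(Q) — witness ⟨a⟩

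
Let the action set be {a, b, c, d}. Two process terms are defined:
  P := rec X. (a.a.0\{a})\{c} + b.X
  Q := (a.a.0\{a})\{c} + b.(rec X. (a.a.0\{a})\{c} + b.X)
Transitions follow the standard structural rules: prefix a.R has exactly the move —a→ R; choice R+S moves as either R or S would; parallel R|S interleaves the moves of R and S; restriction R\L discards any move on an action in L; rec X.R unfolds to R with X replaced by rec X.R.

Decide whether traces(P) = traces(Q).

Reachable graph of P (3 states):
  s0 = rec X. (a.a.0\{a})\{c} + b.X → =a=> s1, =b=> s0
  s1 = (a.0\{a})\{c} → =a=> s2
  s2 = 0\{a}\{c} → ·
Reachable graph of Q (4 states):
  t0 = (a.a.0\{a})\{c} + b.(rec X. (a.a.0\{a})\{c} + b.X) → =a=> t1, =b=> t2
  t1 = (a.0\{a})\{c} → =a=> t3
  t2 = rec X. (a.a.0\{a})\{c} + b.X → =a=> t1, =b=> t2
  t3 = 0\{a}\{c} → ·
Partition-refinement fixed point:
  B0 = {s0, t0, t2}
  B1 = {s1, t1}
  B2 = {s2, t3}
s0 ∈ B0, t0 ∈ B0 → same block
Bisimilar ⇒ trace-equivalent.

trace-equivalent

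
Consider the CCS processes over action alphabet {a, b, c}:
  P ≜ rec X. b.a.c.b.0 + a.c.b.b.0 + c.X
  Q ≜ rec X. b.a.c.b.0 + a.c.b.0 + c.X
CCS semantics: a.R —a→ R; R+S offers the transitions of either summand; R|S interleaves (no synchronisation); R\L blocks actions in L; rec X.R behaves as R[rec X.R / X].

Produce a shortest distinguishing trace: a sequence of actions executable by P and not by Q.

acbb

P's transition system — 7 states:
  u0 = rec X. b.a.c.b.0 + a.c.b.b.0 + c.X ⊢ --a--▸ u1, --b--▸ u2, --c--▸ u0
  u1 = c.b.b.0 ⊢ --c--▸ u3
  u2 = a.c.b.0 ⊢ --a--▸ u4
  u3 = b.b.0 ⊢ --b--▸ u5
  u4 = c.b.0 ⊢ --c--▸ u5
  u5 = b.0 ⊢ --b--▸ u6
  u6 = 0 ⊢ deadlocked
Q's transition system — 5 states:
  v0 = rec X. b.a.c.b.0 + a.c.b.0 + c.X ⊢ --a--▸ v1, --b--▸ v2, --c--▸ v0
  v1 = c.b.0 ⊢ --c--▸ v3
  v2 = a.c.b.0 ⊢ --a--▸ v1
  v3 = b.0 ⊢ --b--▸ v4
  v4 = 0 ⊢ deadlocked
Run σ = ⟨acbb⟩ on P: start {u0}
  step 1 (a): {u1}
  step 2 (c): {u3}
  step 3 (b): {u5}
  step 4 (b): {u6}
  ✓ P
Run σ = ⟨acbb⟩ on Q: start {v0}
  step 1 (a): {v1}
  step 2 (c): {v3}
  step 3 (b): {v4}
  step 4 (b): no successor for Q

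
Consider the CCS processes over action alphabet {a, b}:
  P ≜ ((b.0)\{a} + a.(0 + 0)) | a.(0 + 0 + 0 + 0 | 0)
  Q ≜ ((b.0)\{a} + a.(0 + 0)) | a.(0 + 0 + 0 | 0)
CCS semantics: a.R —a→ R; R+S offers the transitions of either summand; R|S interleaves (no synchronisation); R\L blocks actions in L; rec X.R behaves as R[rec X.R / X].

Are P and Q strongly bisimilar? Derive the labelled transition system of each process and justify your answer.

YES

Reachable graph of P (6 states):
  m0 = ((b.0)\{a} + a.(0 + 0)) | a.(0 + 0 + 0 + 0 | 0) → -a-> m1, -a-> m2, -b-> m3
  m1 = ((b.0)\{a} + a.(0 + 0)) | (0 + 0 + 0 + 0 | 0) → -a-> m4, -b-> m5
  m2 = (0 + 0) | a.(0 + 0 + 0 + 0 | 0) → -a-> m4
  m3 = 0\{a} | a.(0 + 0 + 0 + 0 | 0) → -a-> m5
  m4 = (0 + 0) | (0 + 0 + 0 + 0 | 0) → ·
  m5 = 0\{a} | (0 + 0 + 0 + 0 | 0) → ·
Reachable graph of Q (6 states):
  n0 = ((b.0)\{a} + a.(0 + 0)) | a.(0 + 0 + 0 | 0) → -a-> n1, -a-> n2, -b-> n3
  n1 = ((b.0)\{a} + a.(0 + 0)) | (0 + 0 + 0 | 0) → -a-> n4, -b-> n5
  n2 = (0 + 0) | a.(0 + 0 + 0 | 0) → -a-> n4
  n3 = 0\{a} | a.(0 + 0 + 0 | 0) → -a-> n5
  n4 = (0 + 0) | (0 + 0 + 0 | 0) → ·
  n5 = 0\{a} | (0 + 0 + 0 | 0) → ·
Partition-refinement fixed point:
  B0 = {m0, n0}
  B1 = {m2, m3, n2, n3}
  B2 = {m4, m5, n4, n5}
  B3 = {m1, n1}
m0 ∈ B0, n0 ∈ B0 → same block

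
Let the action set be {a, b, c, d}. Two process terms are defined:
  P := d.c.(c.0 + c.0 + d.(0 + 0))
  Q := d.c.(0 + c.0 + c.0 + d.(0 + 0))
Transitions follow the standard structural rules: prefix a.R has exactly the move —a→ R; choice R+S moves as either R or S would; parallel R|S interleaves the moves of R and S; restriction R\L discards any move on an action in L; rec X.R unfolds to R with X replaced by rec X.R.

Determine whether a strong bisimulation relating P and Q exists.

LTS(P): 5 reachable states
  s0 = d.c.(c.0 + c.0 + d.(0 + 0)) ⊢ -d-> s1
  s1 = c.(c.0 + c.0 + d.(0 + 0)) ⊢ -c-> s2
  s2 = c.0 + c.0 + d.(0 + 0) ⊢ -c-> s3, -d-> s4
  s3 = 0 ⊢ ·
  s4 = 0 + 0 ⊢ ·
LTS(Q): 5 reachable states
  t0 = d.c.(0 + c.0 + c.0 + d.(0 + 0)) ⊢ -d-> t1
  t1 = c.(0 + c.0 + c.0 + d.(0 + 0)) ⊢ -c-> t2
  t2 = 0 + c.0 + c.0 + d.(0 + 0) ⊢ -c-> t3, -d-> t4
  t3 = 0 ⊢ ·
  t4 = 0 + 0 ⊢ ·
Partition-refinement fixed point:
  B0 = {s0, t0}
  B1 = {s1, t1}
  B2 = {s2, t2}
  B3 = {s3, s4, t3, t4}
s0 ∈ B0, t0 ∈ B0 → same block

YES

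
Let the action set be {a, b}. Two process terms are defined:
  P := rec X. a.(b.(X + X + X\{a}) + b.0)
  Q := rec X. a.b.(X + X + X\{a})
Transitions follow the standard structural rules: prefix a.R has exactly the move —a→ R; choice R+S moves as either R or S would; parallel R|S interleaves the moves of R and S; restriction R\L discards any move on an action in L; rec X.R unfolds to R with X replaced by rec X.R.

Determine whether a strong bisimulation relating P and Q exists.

P's transition system — 4 states:
  s0 = rec X. a.(b.(X + X + X\{a}) + b.0) ⊢ --a--▸ s1
  s1 = b.((rec X. a.(b.(X + X + X\{a}) + b.0)) + (rec X. a.(b.(X + X + X\{a}) + b.0)) + (rec X. a.(b.(X + X + X\{a}) + b.0))\{a}) + b.0 ⊢ --b--▸ s2, --b--▸ s3
  s2 = (rec X. a.(b.(X + X + X\{a}) + b.0)) + (rec X. a.(b.(X + X + X\{a}) + b.0)) + (rec X. a.(b.(X + X + X\{a}) + b.0))\{a} ⊢ --a--▸ s1
  s3 = 0 ⊢ stopped
Q's transition system — 3 states:
  t0 = rec X. a.b.(X + X + X\{a}) ⊢ --a--▸ t1
  t1 = b.((rec X. a.b.(X + X + X\{a})) + (rec X. a.b.(X + X + X\{a})) + (rec X. a.b.(X + X + X\{a}))\{a}) ⊢ --b--▸ t2
  t2 = (rec X. a.b.(X + X + X\{a})) + (rec X. a.b.(X + X + X\{a})) + (rec X. a.b.(X + X + X\{a}))\{a} ⊢ --a--▸ t1
Partition-refinement fixed point:
  B0 = {s0, s2}
  B1 = {s1}
  B2 = {s3}
  B3 = {t0, t2}
  B4 = {t1}
s0 ∈ B0, t0 ∈ B3 → different blocks

P ≁ Q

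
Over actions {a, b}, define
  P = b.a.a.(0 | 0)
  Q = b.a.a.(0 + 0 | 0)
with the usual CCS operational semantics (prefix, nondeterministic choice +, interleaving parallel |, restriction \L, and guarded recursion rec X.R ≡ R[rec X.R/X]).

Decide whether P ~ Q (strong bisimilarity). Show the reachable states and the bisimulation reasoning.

bisimilar

P's transition system — 4 states:
  u0 = b.a.a.(0 | 0) | -b-> u1
  u1 = a.a.(0 | 0) | -a-> u2
  u2 = a.(0 | 0) | -a-> u3
  u3 = 0 | 0 | ·
Q's transition system — 4 states:
  v0 = b.a.a.(0 + 0 | 0) | -b-> v1
  v1 = a.a.(0 + 0 | 0) | -a-> v2
  v2 = a.(0 + 0 | 0) | -a-> v3
  v3 = 0 + 0 | 0 | ·
Coarsest stable partition (strong bisimilarity classes):
  B0 = {u0, v0}
  B1 = {u1, v1}
  B2 = {u2, v2}
  B3 = {u3, v3}
u0 ∈ B0, v0 ∈ B0 → same block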